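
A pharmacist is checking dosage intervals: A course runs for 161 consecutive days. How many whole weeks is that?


Total days: 161
Days per week: 7
Division: 161 / 7 = 23 remainder 0
Complete weeks: 23
Remaining days: 0

23


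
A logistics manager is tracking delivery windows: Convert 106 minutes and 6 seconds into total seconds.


Minutes: 106
Seconds: 6
Convert minutes to seconds: 106 x 60 = 6360
Add remaining seconds: 6360 + 6 = 6366

6366


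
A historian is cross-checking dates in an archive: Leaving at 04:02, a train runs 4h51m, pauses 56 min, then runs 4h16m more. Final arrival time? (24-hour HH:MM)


Depart: 04:02
Leg 1: +291 min -> 08:53
Layover: +56 min -> 09:49
Leg 2: +256 min -> 14:05
Total travel: 603 minutes = 10h 3m
Arrival: 14:05

14:05


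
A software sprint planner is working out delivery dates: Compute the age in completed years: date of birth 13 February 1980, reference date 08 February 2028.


Birth: 1980-02-13
Reference: 2028-02-08
Year difference: 2028 - 1980 = 48
Has birthday (02-13) occurred by 02-08? No
Birthday not yet reached this year -> subtract 1
Age in full years: 47

47


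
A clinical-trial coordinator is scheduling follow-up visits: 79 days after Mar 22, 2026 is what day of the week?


Start: 2026-03-22 (Sunday)
Step 1 - find target date: add 79 days
  2026-03-22 + 79 days = 2026-06-09
Step 2 - day of week:
  79 mod 7 = 2
  Sunday + 2 days -> Tuesday
Result: Tuesday (2026-06-09)

Tuesday


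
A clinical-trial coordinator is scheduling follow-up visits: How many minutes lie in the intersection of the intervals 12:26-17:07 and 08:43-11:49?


Interval A: [746, 1027] minutes from midnight
Interval B: [523, 709] minutes from midnight
Overlap start = max(746, 523) = 746
Overlap end = min(1027, 709) = 709
End <= start, so the intervals do not overlap: 0 minutes

0


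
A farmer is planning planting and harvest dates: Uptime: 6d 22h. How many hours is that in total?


Days: 6
Extra hours: 22
Hours per day: 24
Days to hours: 6 x 24 = 144
Total: 144 + 22 = 166

166


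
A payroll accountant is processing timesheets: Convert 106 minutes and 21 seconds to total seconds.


Minutes: 106
Extra seconds: 21
Seconds per minute: 60
Minutes to seconds: 106 x 60 = 6360
Total: 6360 + 21 = 6381

6381


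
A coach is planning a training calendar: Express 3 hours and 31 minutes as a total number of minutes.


Hours: 3
Extra minutes: 31
Minutes per hour: 60
Hours to minutes: 3 x 60 = 180
Total: 180 + 31 = 211

211


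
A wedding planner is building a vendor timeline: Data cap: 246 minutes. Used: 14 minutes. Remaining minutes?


Total budget: 246 minutes
Time used: 14 minutes
Remaining: 246 - 14 = 232 minutes
Percent used: 5.7%
Percent remaining: 94.3%

232


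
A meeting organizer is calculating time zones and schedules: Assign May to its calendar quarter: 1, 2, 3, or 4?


Month: May (month 5)
Q1: January-March (months 1-3)
Q2: April-June (months 4-6)
Q3: July-September (months 7-9)
Q4: October-December (months 10-12)
Month 5 falls in Q2

2


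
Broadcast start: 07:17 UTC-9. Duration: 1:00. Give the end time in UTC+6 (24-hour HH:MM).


Start: 07:17 in UTC-9
Step 1 - add duration:
  minutes: 17 + 0 = 17
  hours: 7 + 1 + 0 = 8
  end in UTC-9: 08:17
Step 2 - convert UTC-9 -> UTC+6:
  offset difference: 6 - (-9) = 15 hours
  8 + (15) = 23 -> mod 24 = 23
Result: 23:17 in UTC+6

23:17


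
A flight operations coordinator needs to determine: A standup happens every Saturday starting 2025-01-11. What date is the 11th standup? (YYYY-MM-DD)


First occurrence: 2025-01-11 (occurrence 1)
Each occurrence is 7 days after the previous.
Occurrence 11 is 10 weeks after the first.
10 weeks = 70 days
2025-01-11 + 70 days = 2025-03-22

2025-03-22


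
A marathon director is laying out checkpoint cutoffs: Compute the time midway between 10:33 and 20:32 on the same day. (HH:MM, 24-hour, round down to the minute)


Start time: 10:33 = 633 minutes from midnight
End time: 20:32 = 1232 minutes from midnight
Sum: 633 + 1232 = 1865
Midpoint: 1865 / 2 = 932 minutes
Convert: 932 / 60 = 15 hours, 32 minutes
Result: 15:32

15:32


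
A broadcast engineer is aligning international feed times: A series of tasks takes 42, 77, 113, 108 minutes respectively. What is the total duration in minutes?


Durations: 42, 77, 113, 108
Running sum: 42
+ 77 = 119
+ 113 = 232
+ 108 = 340
Total duration: 340 minutes
That is 5 hours and 40 minutes

340


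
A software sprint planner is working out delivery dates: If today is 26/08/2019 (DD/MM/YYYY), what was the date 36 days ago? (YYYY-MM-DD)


Start: 2019-08-26
Subtracting 36 days
Days already passed in August: 26
After going back through August: 10 more days to subtract
July 2019 has 31 days, need 10
Result: 2019-07-21

2019-07-21


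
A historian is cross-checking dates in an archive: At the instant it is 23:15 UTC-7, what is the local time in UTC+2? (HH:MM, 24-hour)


Local time: 23:15 at UTC-7 (offset -7h)
Target zone: UTC+2 (offset 2h)
Difference: 2 - (-7) = 9 hours
Calculation: 23 + (9) = 32
Wraparound: (32) mod 24 = 8
Result: 08:15

08:15


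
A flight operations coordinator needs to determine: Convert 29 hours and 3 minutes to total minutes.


Hours: 29
Minutes: 3
Convert hours to minutes: 29 x 60 = 1740
Add remaining minutes: 1740 + 3 = 1743

1743


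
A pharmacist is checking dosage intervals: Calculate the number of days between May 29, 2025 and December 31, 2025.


Start: May 29, 2025
End: December 31, 2025
Days left in May: 2
June: 30
July: 31
August: 31
September: 30
... plus remaining months
Sum of remaining months: 214
Total: 2 + 214 = 216

216


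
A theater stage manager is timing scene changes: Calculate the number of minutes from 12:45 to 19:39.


Start time: 12:45 = 765 minutes from midnight
End time: 19:39 = 1179 minutes from midnight
Difference: 1179 - 765 = 414 minutes
That is 6 hours and 54 minutes

414


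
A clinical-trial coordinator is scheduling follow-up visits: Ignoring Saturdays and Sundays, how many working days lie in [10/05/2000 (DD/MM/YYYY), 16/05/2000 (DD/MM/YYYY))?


Start: 2000-05-10 (Wednesday)
End (exclusive): 2000-05-16 (Tuesday)
Total calendar days: 6
Full weeks: 6 // 7 = 0 -> 0 weekdays
Remaining 6 days starting on Wednesday:
  Wed(w), Thu(w), Fri(w), Sat(-), Sun(-), Mon(w) -> 4 weekdays
Total business days: 0 + 4 = 4

4


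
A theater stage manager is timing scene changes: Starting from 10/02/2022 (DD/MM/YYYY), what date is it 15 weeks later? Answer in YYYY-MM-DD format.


Start: 2022-02-10
Weeks to add: 15
Convert to days: 15 x 7 = 105 days
Add 105 days to 2022-02-10
Result: 2022-05-26

2022-05-26


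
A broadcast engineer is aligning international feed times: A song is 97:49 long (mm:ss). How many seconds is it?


Minutes: 97
Extra seconds: 49
Seconds per minute: 60
Minutes to seconds: 97 x 60 = 5820
Total: 5820 + 49 = 5869

5869


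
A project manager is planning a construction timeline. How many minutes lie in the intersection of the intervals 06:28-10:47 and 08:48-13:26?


Interval A: [388, 647] minutes from midnight
Interval B: [528, 806] minutes from midnight
Overlap start = max(388, 528) = 528
Overlap end = min(647, 806) = 647
Overlap = 647 - 528 = 119 minutes

119


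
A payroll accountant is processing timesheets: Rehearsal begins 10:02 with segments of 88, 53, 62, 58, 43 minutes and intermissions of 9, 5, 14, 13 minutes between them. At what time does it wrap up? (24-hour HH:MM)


Start: 10:02 = 602 min from midnight
  after task 1 (88 min): 11:30
  after break (9 min): 11:39
  after task 2 (53 min): 12:32
  after break (5 min): 12:37
  after task 3 (62 min): 13:39
  after break (14 min): 13:53
  after task 4 (58 min): 14:51
  after break (13 min): 15:04
  after task 5 (43 min): 15:47
Total elapsed: 345 minutes
End time: 15:47

15:47


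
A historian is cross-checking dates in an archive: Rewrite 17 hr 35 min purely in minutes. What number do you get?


Hours: 17
Extra minutes: 35
Minutes per hour: 60
Hours to minutes: 17 x 60 = 1020
Total: 1020 + 35 = 1055

1055


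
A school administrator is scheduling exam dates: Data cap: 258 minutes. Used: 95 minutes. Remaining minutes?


Total budget: 258 minutes
Time used: 95 minutes
Remaining: 258 - 95 = 163 minutes
Percent used: 36.8%
Percent remaining: 63.2%

163


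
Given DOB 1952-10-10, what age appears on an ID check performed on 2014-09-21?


Birth: 1952-10-10
Reference: 2014-09-21
Year difference: 2014 - 1952 = 62
Has birthday (10-10) occurred by 09-21? No
Birthday not yet reached this year -> subtract 1
Age in full years: 61

61


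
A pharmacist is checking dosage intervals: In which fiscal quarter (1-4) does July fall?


Month: July (month 7)
Q1: January-March (months 1-3)
Q2: April-June (months 4-6)
Q3: July-September (months 7-9)
Q4: October-December (months 10-12)
Month 7 falls in Q3

3


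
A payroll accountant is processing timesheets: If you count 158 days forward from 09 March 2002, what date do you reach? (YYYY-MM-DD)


Start: 2002-03-09
Adding 158 days
Days remaining in March: 22
After March: 136 days still to add
April 2002: 30 days, 106 remaining
May 2002: 31 days, 75 remaining
June 2002: 30 days, 45 remaining
July 2002: 31 days, 14 remaining
Result: 2002-08-14

2002-08-14


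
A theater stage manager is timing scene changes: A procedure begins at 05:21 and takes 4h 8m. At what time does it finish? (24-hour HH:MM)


Start time: 05:21
Adding: 4 hours 8 minutes
Minutes: 21 + 8 = 29
Hours: 5 + 4 + 0 = 9
Result: 09:29

09:29


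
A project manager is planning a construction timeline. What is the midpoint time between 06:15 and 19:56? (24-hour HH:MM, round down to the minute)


Start time: 06:15 = 375 minutes from midnight
End time: 19:56 = 1196 minutes from midnight
Sum: 375 + 1196 = 1571
Midpoint: 1571 / 2 = 785 minutes
Convert: 785 / 60 = 13 hours, 5 minutes
Result: 13:05

13:05


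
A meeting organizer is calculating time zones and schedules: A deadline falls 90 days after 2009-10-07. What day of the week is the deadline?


Start: 2009-10-07 (Wednesday)
Step 1 - find target date: add 90 days
  2009-10-07 + 90 days = 2010-01-05
Step 2 - day of week:
  90 mod 7 = 6
  Wednesday + 6 days -> Tuesday
Result: Tuesday (2010-01-05)

Tuesday


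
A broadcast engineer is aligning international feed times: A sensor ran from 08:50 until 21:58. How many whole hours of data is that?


Start: 08:50
End: 21:58
Hour difference: 21 - 8 = 13 hours
Minute difference: 58 - 50 = 8 minutes
Total minutes: 788
Complete hours: 788 / 60 = 13 (remainder 8)

13


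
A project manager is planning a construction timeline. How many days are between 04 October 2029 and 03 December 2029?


Start date: 2029-10-04
End date: 2029-12-03
Oct 2029: +28 days
Nov 2029: +30 days
Dec 2029: +2 days
Total: 60 days

60


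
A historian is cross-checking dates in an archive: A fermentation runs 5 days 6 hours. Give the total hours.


Days: 5
Extra hours: 6
Hours per day: 24
Days to hours: 5 x 24 = 120
Total: 120 + 6 = 126

126


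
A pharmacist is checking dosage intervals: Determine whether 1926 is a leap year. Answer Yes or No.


Year: 1926
Divisible by 4? 1926 / 4 = 481.5 -> No
Not divisible by 4, so NOT a leap year

No


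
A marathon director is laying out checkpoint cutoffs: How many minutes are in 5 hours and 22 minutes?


Hours: 5
Minutes: 22
Convert hours to minutes: 5 x 60 = 300
Add remaining minutes: 300 + 22 = 322

322


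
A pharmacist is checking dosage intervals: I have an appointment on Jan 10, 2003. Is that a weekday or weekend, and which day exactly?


Date: 2003-01-10
January 1, 2003 is a Wednesday
Day of year: 10
Offset from Jan 1: 9 days
9 mod 7 = 2
Result: Friday

Friday


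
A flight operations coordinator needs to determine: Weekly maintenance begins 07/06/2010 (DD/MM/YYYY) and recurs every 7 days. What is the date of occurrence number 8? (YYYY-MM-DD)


First occurrence: 2010-06-07 (occurrence 1)
Each occurrence is 7 days after the previous.
Occurrence 8 is 7 weeks after the first.
7 weeks = 49 days
2010-06-07 + 49 days = 2010-07-26

2010-07-26


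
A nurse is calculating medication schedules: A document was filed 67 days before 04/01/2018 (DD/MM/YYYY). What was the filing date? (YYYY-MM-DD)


Start: 2018-01-04
Subtracting 67 days
Days already passed in January: 4
After going back through January: 63 more days to subtract
December 2017: 31 days, 32 remaining
November 2017: 30 days, 2 remaining
October 2017 has 31 days, need 2
Result: 2017-10-29

2017-10-29


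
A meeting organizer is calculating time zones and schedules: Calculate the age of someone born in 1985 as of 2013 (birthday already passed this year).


Birth year: 1985
Current year: 2013
Age = current year - birth year
Age = 2013 - 1985 = 28

28


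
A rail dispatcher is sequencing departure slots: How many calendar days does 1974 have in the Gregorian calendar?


Year: 1974
Check leap year rules:
Divisible by 4? No
1974 is not a leap year
Days: 365

365


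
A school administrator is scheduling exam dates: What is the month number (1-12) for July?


Calendar month order:
6. June
7. July <--
8. August
July is month number 7

7


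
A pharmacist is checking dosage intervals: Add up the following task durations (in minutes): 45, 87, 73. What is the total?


Durations: 45, 87, 73
Running sum: 45
+ 87 = 132
+ 73 = 205
Total duration: 205 minutes
That is 3 hours and 25 minutes

205


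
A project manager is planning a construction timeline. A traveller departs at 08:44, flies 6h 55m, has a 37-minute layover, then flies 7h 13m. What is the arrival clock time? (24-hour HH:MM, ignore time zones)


Depart: 08:44
Leg 1: +415 min -> 15:39
Layover: +37 min -> 16:16
Leg 2: +433 min -> 23:29
Total travel: 885 minutes = 14h 45m
Arrival: 23:29

23:29


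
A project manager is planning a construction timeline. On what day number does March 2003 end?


Month: March
Year: 2003
March is a 31-day month
Total: 31 days

31


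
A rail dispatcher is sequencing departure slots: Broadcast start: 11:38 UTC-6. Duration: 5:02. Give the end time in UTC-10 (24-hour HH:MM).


Start: 11:38 in UTC-6
Step 1 - add duration:
  minutes: 38 + 2 = 40
  hours: 11 + 5 + 0 = 16
  end in UTC-6: 16:40
Step 2 - convert UTC-6 -> UTC-10:
  offset difference: -10 - (-6) = -4 hours
  16 + (-4) = 12 -> mod 24 = 12
Result: 12:40 in UTC-10

12:40


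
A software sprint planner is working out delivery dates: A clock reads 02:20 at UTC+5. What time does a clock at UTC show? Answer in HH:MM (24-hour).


Local time: 02:20 at UTC+5 (offset 5h)
Target zone: UTC (offset 0h)
Difference: 0 - (5) = -5 hours
Calculation: 2 + (-5) = -3
Wraparound: (-3) mod 24 = 21
Result: 21:20

21:20


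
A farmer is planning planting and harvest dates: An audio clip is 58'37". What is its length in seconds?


Minutes: 58
Seconds: 37
Convert minutes to seconds: 58 x 60 = 3480
Add remaining seconds: 3480 + 37 = 3517

3517


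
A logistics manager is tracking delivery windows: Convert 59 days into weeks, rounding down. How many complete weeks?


Total days: 59
Days per week: 7
Division: 59 / 7 = 8 remainder 3
Complete weeks: 8
Remaining days: 3

8


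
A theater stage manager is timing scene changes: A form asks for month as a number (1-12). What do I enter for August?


Calendar month order:
7. July
8. August <--
9. September
August is month number 8

8


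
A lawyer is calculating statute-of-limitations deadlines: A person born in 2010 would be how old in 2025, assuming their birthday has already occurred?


Birth year: 2010
Current year: 2025
Age = current year - birth year
Age = 2025 - 2010 = 15

15


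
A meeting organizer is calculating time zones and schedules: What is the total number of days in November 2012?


Month: November
Year: 2012
November is a 30-day month
Total: 30 days

30


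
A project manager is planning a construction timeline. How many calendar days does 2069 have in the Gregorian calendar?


Year: 2069
Check leap year rules:
Divisible by 4? No
2069 is not a leap year
Days: 365

365


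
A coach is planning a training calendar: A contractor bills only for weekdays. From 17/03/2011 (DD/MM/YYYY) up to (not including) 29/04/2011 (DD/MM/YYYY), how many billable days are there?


Start: 2011-03-17 (Thursday)
End (exclusive): 2011-04-29 (Friday)
Total calendar days: 43
Full weeks: 43 // 7 = 6 -> 30 weekdays
Remaining 1 days starting on Thursday:
  Thu(w) -> 1 weekdays
Total business days: 30 + 1 = 31

31


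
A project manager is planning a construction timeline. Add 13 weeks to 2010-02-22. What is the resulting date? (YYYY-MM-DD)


Start: 2010-02-22
Weeks to add: 13
Convert to days: 13 x 7 = 91 days
Add 91 days to 2010-02-22
Result: 2010-05-24

2010-05-24


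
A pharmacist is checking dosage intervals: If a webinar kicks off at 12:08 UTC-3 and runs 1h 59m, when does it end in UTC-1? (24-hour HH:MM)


Start: 12:08 in UTC-3
Step 1 - add duration:
  minutes: 8 + 59 = 67 (carry 1h)
  hours: 12 + 1 + 1 = 14
  end in UTC-3: 14:07
Step 2 - convert UTC-3 -> UTC-1:
  offset difference: -1 - (-3) = 2 hours
  14 + (2) = 16 -> mod 24 = 16
Result: 16:07 in UTC-1

16:07


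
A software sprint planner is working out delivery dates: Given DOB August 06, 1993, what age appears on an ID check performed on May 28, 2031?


Birth: 1993-08-06
Reference: 2031-05-28
Year difference: 2031 - 1993 = 38
Has birthday (08-06) occurred by 05-28? No
Birthday not yet reached this year -> subtract 1
Age in full years: 37

37


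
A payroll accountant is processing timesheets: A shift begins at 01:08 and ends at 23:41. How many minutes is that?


Start time: 01:08 = 68 minutes from midnight
End time: 23:41 = 1421 minutes from midnight
Difference: 1421 - 68 = 1353 minutes
That is 22 hours and 33 minutes

1353


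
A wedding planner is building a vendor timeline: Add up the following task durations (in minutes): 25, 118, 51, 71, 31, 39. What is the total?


Durations: 25, 118, 51, 71, 31, 39
Running sum: 25
+ 118 = 143
+ 51 = 194
+ 71 = 265
+ 31 = 296
+ 39 = 335
Total duration: 335 minutes
That is 5 hours and 35 minutes

335


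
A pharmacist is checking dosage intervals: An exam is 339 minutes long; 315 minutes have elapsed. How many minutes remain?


Total budget: 339 minutes
Time used: 315 minutes
Remaining: 339 - 315 = 24 minutes
Percent used: 92.9%
Percent remaining: 7.1%

24


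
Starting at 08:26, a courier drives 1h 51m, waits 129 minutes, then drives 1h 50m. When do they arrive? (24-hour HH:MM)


Depart: 08:26
Leg 1: +111 min -> 10:17
Layover: +129 min -> 12:26
Leg 2: +110 min -> 14:16
Total travel: 350 minutes = 5h 50m
Arrival: 14:16

14:16


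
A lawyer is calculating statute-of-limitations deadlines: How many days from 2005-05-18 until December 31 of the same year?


Start: May 18, 2005
End: December 31, 2005
Days left in May: 13
June: 30
July: 31
August: 31
September: 30
... plus remaining months
Sum of remaining months: 214
Total: 13 + 214 = 227

227


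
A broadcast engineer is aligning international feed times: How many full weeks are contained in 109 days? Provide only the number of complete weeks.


Total days: 109
Days per week: 7
Division: 109 / 7 = 15 remainder 4
Complete weeks: 15
Remaining days: 4

15


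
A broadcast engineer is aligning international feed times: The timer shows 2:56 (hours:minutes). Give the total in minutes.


Hours: 2
Minutes: 56
Convert hours to minutes: 2 x 60 = 120
Add remaining minutes: 120 + 56 = 176

176


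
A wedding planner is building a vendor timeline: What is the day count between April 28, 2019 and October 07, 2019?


Start date: 2019-04-28
End date: 2019-10-07
Apr 2019: +3 days
May 2019: +31 days
Jun 2019: +30 days
... (4 more months)
Total: 162 days

162


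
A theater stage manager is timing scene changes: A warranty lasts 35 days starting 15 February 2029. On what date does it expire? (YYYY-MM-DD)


Start: 2029-02-15
Adding 35 days
Days remaining in February: 13
After February: 22 days still to add
March 2029 has 31 days, need 22
Result: 2029-03-22

2029-03-22


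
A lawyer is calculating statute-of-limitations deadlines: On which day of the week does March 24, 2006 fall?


Date: 2006-03-24
January 1, 2006 is a Sunday
Day of year: 83
Offset from Jan 1: 82 days
82 mod 7 = 5
Result: Friday

Friday


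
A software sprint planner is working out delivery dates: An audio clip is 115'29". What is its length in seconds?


Minutes: 115
Seconds: 29
Convert minutes to seconds: 115 x 60 = 6900
Add remaining seconds: 6900 + 29 = 6929

6929


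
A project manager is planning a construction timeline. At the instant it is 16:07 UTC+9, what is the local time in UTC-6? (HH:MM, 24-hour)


Local time: 16:07 at UTC+9 (offset 9h)
Target zone: UTC-6 (offset -6h)
Difference: -6 - (9) = -15 hours
Calculation: 16 + (-15) = 1
Result: 01:07

01:07


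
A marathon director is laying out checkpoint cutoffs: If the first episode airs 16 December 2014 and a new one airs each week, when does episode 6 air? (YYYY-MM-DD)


First occurrence: 2014-12-16 (occurrence 1)
Each occurrence is 7 days after the previous.
Occurrence 6 is 5 weeks after the first.
5 weeks = 35 days
2014-12-16 + 35 days = 2015-01-20

2015-01-20


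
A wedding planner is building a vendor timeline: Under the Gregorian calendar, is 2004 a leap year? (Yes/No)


Year: 2004
Divisible by 4? 2004 / 4 = 501.0 -> Yes
Divisible by 100? 2004 / 100 = 20.04 -> No
Divisible by 4 but not 100, so it IS a leap year

Yes


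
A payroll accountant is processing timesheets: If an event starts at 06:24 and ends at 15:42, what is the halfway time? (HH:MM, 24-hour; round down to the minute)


Start time: 06:24 = 384 minutes from midnight
End time: 15:42 = 942 minutes from midnight
Sum: 384 + 942 = 1326
Midpoint: 1326 / 2 = 663 minutes
Convert: 663 / 60 = 11 hours, 3 minutes
Result: 11:03

11:03


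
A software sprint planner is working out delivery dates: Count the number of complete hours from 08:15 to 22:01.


Start: 08:15
End: 22:01
Hour difference: 22 - 8 = 14 hours
Minute difference: 1 - 15 = -14 minutes
Total minutes: 826
Complete hours: 826 / 60 = 13 (remainder 46)

13


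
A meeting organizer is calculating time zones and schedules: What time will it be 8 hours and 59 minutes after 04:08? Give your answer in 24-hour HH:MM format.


Start time: 04:08
Adding: 8 hours 59 minutes
Minutes: 8 + 59 = 67
Minute overflow: 67 >= 60, so carry 1 hour, minutes = 7
Hours: 4 + 8 + 1 = 13
Result: 13:07

13:07


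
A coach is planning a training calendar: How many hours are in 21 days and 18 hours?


Days: 21
Extra hours: 18
Hours per day: 24
Days to hours: 21 x 24 = 504
Total: 504 + 18 = 522

522


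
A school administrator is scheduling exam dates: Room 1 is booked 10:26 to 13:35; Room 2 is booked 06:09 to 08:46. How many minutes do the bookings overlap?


Interval A: [626, 815] minutes from midnight
Interval B: [369, 526] minutes from midnight
Overlap start = max(626, 369) = 626
Overlap end = min(815, 526) = 526
End <= start, so the intervals do not overlap: 0 minutes

0


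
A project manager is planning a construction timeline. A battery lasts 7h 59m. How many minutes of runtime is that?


Hours: 7
Extra minutes: 59
Minutes per hour: 60
Hours to minutes: 7 x 60 = 420
Total: 420 + 59 = 479

479


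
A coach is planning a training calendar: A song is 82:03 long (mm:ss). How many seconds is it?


Minutes: 82
Extra seconds: 3
Seconds per minute: 60
Minutes to seconds: 82 x 60 = 4920
Total: 4920 + 3 = 4923

4923


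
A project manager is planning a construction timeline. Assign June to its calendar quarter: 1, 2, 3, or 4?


Month: June (month 6)
Q1: January-March (months 1-3)
Q2: April-June (months 4-6)
Q3: July-September (months 7-9)
Q4: October-December (months 10-12)
Month 6 falls in Q2

2


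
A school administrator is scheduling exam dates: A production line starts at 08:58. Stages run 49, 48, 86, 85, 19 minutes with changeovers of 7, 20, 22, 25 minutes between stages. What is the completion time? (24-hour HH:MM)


Start: 08:58 = 538 min from midnight
  after task 1 (49 min): 09:47
  after break (7 min): 09:54
  after task 2 (48 min): 10:42
  after break (20 min): 11:02
  after task 3 (86 min): 12:28
  after break (22 min): 12:50
  after task 4 (85 min): 14:15
  after break (25 min): 14:40
  after task 5 (19 min): 14:59
Total elapsed: 361 minutes
End time: 14:59

14:59


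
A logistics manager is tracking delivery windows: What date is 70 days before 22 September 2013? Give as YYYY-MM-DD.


Start: 2013-09-22
Subtracting 70 days
Days already passed in September: 22
After going back through September: 48 more days to subtract
August 2013: 31 days, 17 remaining
July 2013 has 31 days, need 17
Result: 2013-07-14

2013-07-14


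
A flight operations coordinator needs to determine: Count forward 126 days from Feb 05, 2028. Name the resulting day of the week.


Start: 2028-02-05 (Saturday)
Step 1 - find target date: add 126 days
  2028-02-05 + 126 days = 2028-06-10
Step 2 - day of week:
  126 mod 7 = 0
  Saturday + 0 days -> Saturday
Result: Saturday (2028-06-10)

Saturday


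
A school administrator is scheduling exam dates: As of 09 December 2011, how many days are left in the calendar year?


Start: December 09, 2011
End: December 31, 2011
Days left in December: 22
Total: 22 days

22


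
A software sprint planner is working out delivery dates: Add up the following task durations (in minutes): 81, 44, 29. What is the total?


Durations: 81, 44, 29
Running sum: 81
+ 44 = 125
+ 29 = 154
Total duration: 154 minutes
That is 2 hours and 34 minutes

154


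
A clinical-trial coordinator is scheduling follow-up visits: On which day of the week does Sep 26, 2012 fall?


Date: 2012-09-26
January 1, 2012 is a Sunday
Day of year: 270
Offset from Jan 1: 269 days
269 mod 7 = 3
Result: Wednesday

Wednesday


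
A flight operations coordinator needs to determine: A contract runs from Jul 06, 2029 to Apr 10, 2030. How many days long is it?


Start date: 2029-07-06
End date: 2030-04-10
Jul 2029: +26 days
Aug 2029: +31 days
Sep 2029: +30 days
... (7 more months)
Total: 278 days

278


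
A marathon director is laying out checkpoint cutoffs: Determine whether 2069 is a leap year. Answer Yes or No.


Year: 2069
Divisible by 4? 2069 / 4 = 517.25 -> No
Not divisible by 4, so NOT a leap year

No


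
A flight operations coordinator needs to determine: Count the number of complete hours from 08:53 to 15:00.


Start: 08:53
End: 15:00
Hour difference: 15 - 8 = 7 hours
Minute difference: 0 - 53 = -53 minutes
Total minutes: 367
Complete hours: 367 / 60 = 6 (remainder 7)

6


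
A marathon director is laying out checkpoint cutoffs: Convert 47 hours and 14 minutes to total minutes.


Hours: 47
Minutes: 14
Convert hours to minutes: 47 x 60 = 2820
Add remaining minutes: 2820 + 14 = 2834

2834


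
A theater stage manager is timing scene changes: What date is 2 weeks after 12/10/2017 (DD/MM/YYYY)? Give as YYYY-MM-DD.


Start: 2017-10-12
Weeks to add: 2
Convert to days: 2 x 7 = 14 days
Add 14 days to 2017-10-12
Result: 2017-10-26

2017-10-26


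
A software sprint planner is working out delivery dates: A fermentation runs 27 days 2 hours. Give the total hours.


Days: 27
Extra hours: 2
Hours per day: 24
Days to hours: 27 x 24 = 648
Total: 648 + 2 = 650

650


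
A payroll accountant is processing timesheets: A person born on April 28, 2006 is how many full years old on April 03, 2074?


Birth: 2006-04-28
Reference: 2074-04-03
Year difference: 2074 - 2006 = 68
Has birthday (04-28) occurred by 04-03? No
Birthday not yet reached this year -> subtract 1
Age in full years: 67

67


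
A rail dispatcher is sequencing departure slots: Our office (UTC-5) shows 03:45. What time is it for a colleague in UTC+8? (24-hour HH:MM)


Local time: 03:45 at UTC-5 (offset -5h)
Target zone: UTC+8 (offset 8h)
Difference: 8 - (-5) = 13 hours
Calculation: 3 + (13) = 16
Result: 16:45

16:45


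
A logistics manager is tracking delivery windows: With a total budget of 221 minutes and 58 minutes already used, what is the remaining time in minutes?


Total budget: 221 minutes
Time used: 58 minutes
Remaining: 221 - 58 = 163 minutes
Percent used: 26.2%
Percent remaining: 73.8%

163


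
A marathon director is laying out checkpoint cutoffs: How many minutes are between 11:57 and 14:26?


Start time: 11:57 = 717 minutes from midnight
End time: 14:26 = 866 minutes from midnight
Difference: 866 - 717 = 149 minutes
That is 2 hours and 29 minutes

149


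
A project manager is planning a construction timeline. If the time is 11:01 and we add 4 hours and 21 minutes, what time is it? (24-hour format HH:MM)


Start time: 11:01
Adding: 4 hours 21 minutes
Minutes: 1 + 21 = 22
Hours: 11 + 4 + 0 = 15
Result: 15:22

15:22


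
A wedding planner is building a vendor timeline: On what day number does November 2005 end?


Month: November
Year: 2005
November is a 30-day month
Total: 30 days

30


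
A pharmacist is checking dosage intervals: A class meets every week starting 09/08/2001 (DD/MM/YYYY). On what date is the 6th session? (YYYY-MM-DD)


First occurrence: 2001-08-09 (occurrence 1)
Each occurrence is 7 days after the previous.
Occurrence 6 is 5 weeks after the first.
5 weeks = 35 days
2001-08-09 + 35 days = 2001-09-13

2001-09-13


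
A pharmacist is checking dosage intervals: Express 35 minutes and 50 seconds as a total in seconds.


Minutes: 35
Seconds: 50
Convert minutes to seconds: 35 x 60 = 2100
Add remaining seconds: 2100 + 50 = 2150

2150


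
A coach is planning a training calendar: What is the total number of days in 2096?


Year: 2096
Check leap year rules:
Divisible by 4? Yes
Divisible by 100? No
2096 is a leap year
Days: 366

366


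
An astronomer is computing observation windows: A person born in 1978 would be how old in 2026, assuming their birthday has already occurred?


Birth year: 1978
Current year: 2026
Age = current year - birth year
Age = 2026 - 1978 = 48

48


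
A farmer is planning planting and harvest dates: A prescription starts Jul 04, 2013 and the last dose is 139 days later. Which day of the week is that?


Start: 2013-07-04 (Thursday)
Step 1 - find target date: add 139 days
  2013-07-04 + 139 days = 2013-11-20
Step 2 - day of week:
  139 mod 7 = 6
  Thursday + 6 days -> Wednesday
Result: Wednesday (2013-11-20)

Wednesday


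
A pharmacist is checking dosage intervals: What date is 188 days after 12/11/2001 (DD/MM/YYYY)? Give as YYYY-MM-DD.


Start: 2001-11-12
Adding 188 days
Days remaining in November: 18
After November: 170 days still to add
December 2001: 31 days, 139 remaining
January 2002: 31 days, 108 remaining
February 2002: 28 days, 80 remaining
March 2002: 31 days, 49 remaining
Result: 2002-05-19

2002-05-19


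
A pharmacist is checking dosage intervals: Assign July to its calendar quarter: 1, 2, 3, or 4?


Month: July (month 7)
Q1: January-March (months 1-3)
Q2: April-June (months 4-6)
Q3: July-September (months 7-9)
Q4: October-December (months 10-12)
Month 7 falls in Q3

3


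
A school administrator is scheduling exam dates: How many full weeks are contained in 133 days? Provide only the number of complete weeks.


Total days: 133
Days per week: 7
Division: 133 / 7 = 19 remainder 0
Complete weeks: 19
Remaining days: 0

19


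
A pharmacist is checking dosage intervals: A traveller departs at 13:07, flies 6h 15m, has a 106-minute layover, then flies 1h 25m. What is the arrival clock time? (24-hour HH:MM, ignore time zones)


Depart: 13:07
Leg 1: +375 min -> 19:22
Layover: +106 min -> 21:08
Leg 2: +85 min -> 22:33
Total travel: 566 minutes = 9h 26m
Arrival: 22:33

22:33


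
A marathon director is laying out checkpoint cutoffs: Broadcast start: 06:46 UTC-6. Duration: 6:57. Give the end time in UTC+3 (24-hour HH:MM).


Start: 06:46 in UTC-6
Step 1 - add duration:
  minutes: 46 + 57 = 103 (carry 1h)
  hours: 6 + 6 + 1 = 13
  end in UTC-6: 13:43
Step 2 - convert UTC-6 -> UTC+3:
  offset difference: 3 - (-6) = 9 hours
  13 + (9) = 22 -> mod 24 = 22
Result: 22:43 in UTC+3

22:43


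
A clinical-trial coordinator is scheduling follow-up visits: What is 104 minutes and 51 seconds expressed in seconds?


Minutes: 104
Extra seconds: 51
Seconds per minute: 60
Minutes to seconds: 104 x 60 = 6240
Total: 6240 + 51 = 6291

6291


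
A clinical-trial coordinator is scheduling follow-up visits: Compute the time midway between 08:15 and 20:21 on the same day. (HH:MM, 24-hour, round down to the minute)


Start time: 08:15 = 495 minutes from midnight
End time: 20:21 = 1221 minutes from midnight
Sum: 495 + 1221 = 1716
Midpoint: 1716 / 2 = 858 minutes
Convert: 858 / 60 = 14 hours, 18 minutes
Result: 14:18

14:18


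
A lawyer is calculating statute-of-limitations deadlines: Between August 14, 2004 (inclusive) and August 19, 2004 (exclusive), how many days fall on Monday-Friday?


Start: 2004-08-14 (Saturday)
End (exclusive): 2004-08-19 (Thursday)
Total calendar days: 5
Full weeks: 5 // 7 = 0 -> 0 weekdays
Remaining 5 days starting on Saturday:
  Sat(-), Sun(-), Mon(w), Tue(w), Wed(w) -> 3 weekdays
Total business days: 0 + 3 = 3

3


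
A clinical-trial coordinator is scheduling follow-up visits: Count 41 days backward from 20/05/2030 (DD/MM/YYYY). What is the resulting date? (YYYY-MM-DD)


Start: 2030-05-20
Subtracting 41 days
Days already passed in May: 20
After going back through May: 21 more days to subtract
April 2030 has 30 days, need 21
Result: 2030-04-09

2030-04-09


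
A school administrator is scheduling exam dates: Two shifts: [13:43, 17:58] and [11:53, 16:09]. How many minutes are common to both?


Interval A: [823, 1078] minutes from midnight
Interval B: [713, 969] minutes from midnight
Overlap start = max(823, 713) = 823
Overlap end = min(1078, 969) = 969
Overlap = 969 - 823 = 146 minutes

146


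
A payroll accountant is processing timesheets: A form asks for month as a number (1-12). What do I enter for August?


Calendar month order:
7. July
8. August <--
9. September
August is month number 8

8


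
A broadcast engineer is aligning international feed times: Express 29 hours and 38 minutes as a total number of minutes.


Hours: 29
Extra minutes: 38
Minutes per hour: 60
Hours to minutes: 29 x 60 = 1740
Total: 1740 + 38 = 1778

1778


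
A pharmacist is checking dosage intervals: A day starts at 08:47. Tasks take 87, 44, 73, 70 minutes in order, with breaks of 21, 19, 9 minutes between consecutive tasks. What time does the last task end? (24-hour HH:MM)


Start: 08:47 = 527 min from midnight
  after task 1 (87 min): 10:14
  after break (21 min): 10:35
  after task 2 (44 min): 11:19
  after break (19 min): 11:38
  after task 3 (73 min): 12:51
  after break (9 min): 13:00
  after task 4 (70 min): 14:10
Total elapsed: 323 minutes
End time: 14:10

14:10


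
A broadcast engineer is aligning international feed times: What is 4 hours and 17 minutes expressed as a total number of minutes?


Hours: 4
Minutes: 17
Convert hours to minutes: 4 x 60 = 240
Add remaining minutes: 240 + 17 = 257

257


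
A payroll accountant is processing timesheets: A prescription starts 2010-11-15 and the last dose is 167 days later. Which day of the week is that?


Start: 2010-11-15 (Monday)
Step 1 - find target date: add 167 days
  2010-11-15 + 167 days = 2011-05-01
Step 2 - day of week:
  167 mod 7 = 6
  Monday + 6 days -> Sunday
Result: Sunday (2011-05-01)

Sunday


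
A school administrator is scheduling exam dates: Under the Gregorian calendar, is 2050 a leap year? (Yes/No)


Year: 2050
Divisible by 4? 2050 / 4 = 512.5 -> No
Not divisible by 4, so NOT a leap year

No


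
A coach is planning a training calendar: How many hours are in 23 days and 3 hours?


Days: 23
Extra hours: 3
Hours per day: 24
Days to hours: 23 x 24 = 552
Total: 552 + 3 = 555

555


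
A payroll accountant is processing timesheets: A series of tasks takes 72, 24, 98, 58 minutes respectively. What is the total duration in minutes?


Durations: 72, 24, 98, 58
Running sum: 72
+ 24 = 96
+ 98 = 194
+ 58 = 252
Total duration: 252 minutes
That is 4 hours and 12 minutes

252


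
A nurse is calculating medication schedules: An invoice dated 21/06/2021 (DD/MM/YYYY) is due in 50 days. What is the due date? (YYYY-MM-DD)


Start: 2021-06-21
Adding 50 days
Days remaining in June: 9
After June: 41 days still to add
July 2021: 31 days, 10 remaining
August 2021 has 31 days, need 10
Result: 2021-08-10

2021-08-10


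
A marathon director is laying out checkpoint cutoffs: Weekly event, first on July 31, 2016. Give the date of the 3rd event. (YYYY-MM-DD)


First occurrence: 2016-07-31 (occurrence 1)
Each occurrence is 7 days after the previous.
Occurrence 3 is 2 weeks after the first.
2 weeks = 14 days
2016-07-31 + 14 days = 2016-08-14

2016-08-14


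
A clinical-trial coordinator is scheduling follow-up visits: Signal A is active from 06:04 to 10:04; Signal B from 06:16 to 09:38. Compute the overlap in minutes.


Interval A: [364, 604] minutes from midnight
Interval B: [376, 578] minutes from midnight
Overlap start = max(364, 376) = 376
Overlap end = min(604, 578) = 578
Overlap = 578 - 376 = 202 minutes

202


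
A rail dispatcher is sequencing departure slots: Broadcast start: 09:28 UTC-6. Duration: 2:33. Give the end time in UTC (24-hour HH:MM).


Start: 09:28 in UTC-6
Step 1 - add duration:
  minutes: 28 + 33 = 61 (carry 1h)
  hours: 9 + 2 + 1 = 12
  end in UTC-6: 12:01
Step 2 - convert UTC-6 -> UTC:
  offset difference: 0 - (-6) = 6 hours
  12 + (6) = 18 -> mod 24 = 18
Result: 18:01 in UTC

18:01


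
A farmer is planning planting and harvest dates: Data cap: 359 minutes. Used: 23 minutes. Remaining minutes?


Total budget: 359 minutes
Time used: 23 minutes
Remaining: 359 - 23 = 336 minutes
Percent used: 6.4%
Percent remaining: 93.6%

336


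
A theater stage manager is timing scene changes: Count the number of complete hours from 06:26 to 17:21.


Start: 06:26
End: 17:21
Hour difference: 17 - 6 = 11 hours
Minute difference: 21 - 26 = -5 minutes
Total minutes: 655
Complete hours: 655 / 60 = 10 (remainder 55)

10


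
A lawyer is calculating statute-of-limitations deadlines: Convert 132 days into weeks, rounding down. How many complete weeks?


Total days: 132
Days per week: 7
Division: 132 / 7 = 18 remainder 6
Complete weeks: 18
Remaining days: 6

18


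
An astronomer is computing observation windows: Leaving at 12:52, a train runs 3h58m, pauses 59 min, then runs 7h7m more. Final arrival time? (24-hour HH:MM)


Depart: 12:52
Leg 1: +238 min -> 16:50
Layover: +59 min -> 17:49
Leg 2: +427 min -> 00:56
Total travel: 724 minutes = 12h 4m
Arrival: 00:56

00:56


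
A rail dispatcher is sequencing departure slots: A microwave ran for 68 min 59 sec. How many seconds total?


Minutes: 68
Extra seconds: 59
Seconds per minute: 60
Minutes to seconds: 68 x 60 = 4080
Total: 4080 + 59 = 4139

4139


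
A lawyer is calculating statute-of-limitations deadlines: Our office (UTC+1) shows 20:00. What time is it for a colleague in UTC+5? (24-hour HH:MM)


Local time: 20:00 at UTC+1 (offset 1h)
Target zone: UTC+5 (offset 5h)
Difference: 5 - (1) = 4 hours
Calculation: 20 + (4) = 24
Wraparound: (24) mod 24 = 0
Result: 00:00

00:00


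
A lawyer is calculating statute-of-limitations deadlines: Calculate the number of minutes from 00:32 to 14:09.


Start time: 00:32 = 32 minutes from midnight
End time: 14:09 = 849 minutes from midnight
Difference: 849 - 32 = 817 minutes
That is 13 hours and 37 minutes

817


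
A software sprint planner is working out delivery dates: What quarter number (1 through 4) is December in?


Month: December (month 12)
Q1: January-March (months 1-3)
Q2: April-June (months 4-6)
Q3: July-September (months 7-9)
Q4: October-December (months 10-12)
Month 12 falls in Q4

4
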